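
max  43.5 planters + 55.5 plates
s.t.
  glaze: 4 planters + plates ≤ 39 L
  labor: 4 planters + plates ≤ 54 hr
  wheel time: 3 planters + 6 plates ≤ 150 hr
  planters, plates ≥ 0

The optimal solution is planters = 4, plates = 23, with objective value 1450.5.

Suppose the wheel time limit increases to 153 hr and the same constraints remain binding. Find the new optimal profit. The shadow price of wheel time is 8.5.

Δb = 3, so new z* = 1450.5 + (8.5)·(3) = 1450.5 + 25.5 = 1476.

1476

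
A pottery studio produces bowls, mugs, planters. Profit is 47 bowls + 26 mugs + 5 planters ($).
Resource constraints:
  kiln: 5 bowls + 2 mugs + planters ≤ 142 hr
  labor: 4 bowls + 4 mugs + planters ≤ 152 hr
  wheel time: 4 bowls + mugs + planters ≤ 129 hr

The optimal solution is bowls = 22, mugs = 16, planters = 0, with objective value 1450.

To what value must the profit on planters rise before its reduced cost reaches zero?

10

At the optimum: kiln uses 142 of 142 (binding); labor uses 152 of 152 (binding); wheel time uses 104 of 129 (slack = 25).
By complementary slackness, y = 0 for the non-binding constraint.
Dual feasibility on the basic columns requires 5·y_kiln + 4·y_labor = 47, 2·y_kiln + 4·y_labor = 26.
Solving: y_kiln = 7, y_labor = 3.
planters enters the basis when its profit ≥ yᵀa₃ = 7·1 + 3·1 = 10.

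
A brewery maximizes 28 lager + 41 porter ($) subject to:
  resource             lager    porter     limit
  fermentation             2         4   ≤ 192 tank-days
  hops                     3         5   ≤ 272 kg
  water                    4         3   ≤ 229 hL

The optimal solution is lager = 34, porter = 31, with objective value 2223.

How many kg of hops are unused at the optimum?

15

hops used = 3·34 + 5·31 = 257; slack = 272 − 257 = 15.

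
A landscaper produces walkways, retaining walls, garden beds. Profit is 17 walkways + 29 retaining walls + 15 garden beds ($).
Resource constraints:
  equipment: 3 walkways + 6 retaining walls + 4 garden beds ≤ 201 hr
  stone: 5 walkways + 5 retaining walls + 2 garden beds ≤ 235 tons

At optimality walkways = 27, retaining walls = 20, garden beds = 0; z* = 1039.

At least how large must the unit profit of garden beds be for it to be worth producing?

Both equipment and stone are binding at x*.
The binding rows give the dual system: 3·y_equipment + 5·y_stone = 17 and 6·y_equipment + 5·y_stone = 29.
This yields shadow prices y_equipment = 4, y_stone = 1.
garden beds enters the basis when its profit ≥ yᵀa₃ = 4·4 + 1·2 = 18.

18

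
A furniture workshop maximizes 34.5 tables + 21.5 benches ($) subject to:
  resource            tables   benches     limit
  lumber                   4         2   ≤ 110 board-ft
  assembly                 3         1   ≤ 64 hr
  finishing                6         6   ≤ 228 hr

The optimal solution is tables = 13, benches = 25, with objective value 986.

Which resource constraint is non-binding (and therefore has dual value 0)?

lumber

lumber: 102/110 (slack 8)
assembly: 64/64 (binding)
finishing: 228/228 (binding)
By complementary slackness, a constraint with positive slack has shadow price 0 → lumber.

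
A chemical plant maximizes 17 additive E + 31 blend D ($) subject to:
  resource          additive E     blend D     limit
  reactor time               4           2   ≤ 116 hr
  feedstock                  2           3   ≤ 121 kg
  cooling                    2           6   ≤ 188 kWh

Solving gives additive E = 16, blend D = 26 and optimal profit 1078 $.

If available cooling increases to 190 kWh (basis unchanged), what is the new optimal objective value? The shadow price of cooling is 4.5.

Δb = 2, so new z* = 1078 + (4.5)·(2) = 1078 + 9 = 1087.

1087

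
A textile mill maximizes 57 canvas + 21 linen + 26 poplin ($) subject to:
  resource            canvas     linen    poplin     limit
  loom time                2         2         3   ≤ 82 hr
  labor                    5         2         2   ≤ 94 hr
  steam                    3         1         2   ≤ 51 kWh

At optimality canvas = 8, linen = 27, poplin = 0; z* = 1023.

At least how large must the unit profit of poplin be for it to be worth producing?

30

Check each constraint at x*: loom time 70/82 (slack 12); labor 94/94 (tight); steam 51/51 (tight).
By complementary slackness, y = 0 for the non-binding constraint.
Dual feasibility on the basic columns requires 5·y_labor + 3·y_steam = 57, 2·y_labor + 1·y_steam = 21.
Solving: y_labor = 6, y_steam = 9.
poplin enters the basis when its profit ≥ yᵀa₃ = 6·2 + 9·2 = 30.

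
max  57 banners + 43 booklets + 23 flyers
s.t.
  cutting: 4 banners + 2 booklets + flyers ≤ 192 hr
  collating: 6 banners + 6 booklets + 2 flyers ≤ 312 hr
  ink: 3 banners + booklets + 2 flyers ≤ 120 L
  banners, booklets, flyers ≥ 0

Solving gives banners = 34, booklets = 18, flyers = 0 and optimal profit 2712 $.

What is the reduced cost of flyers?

At the optimum: cutting uses 172 of 192 (slack = 20); collating uses 312 of 312 (binding); ink uses 120 of 120 (binding).
By complementary slackness, y = 0 for the non-binding constraint.
Dual feasibility on the basic columns requires 6·y_collating + 3·y_ink = 57, 6·y_collating + 1·y_ink = 43.
This yields shadow prices y_collating = 6, y_ink = 7.
Reduced cost of flyers: c₃ − yᵀa₃ = 23 − (6·2 + 7·2) = 23 − 26 = -3.

-3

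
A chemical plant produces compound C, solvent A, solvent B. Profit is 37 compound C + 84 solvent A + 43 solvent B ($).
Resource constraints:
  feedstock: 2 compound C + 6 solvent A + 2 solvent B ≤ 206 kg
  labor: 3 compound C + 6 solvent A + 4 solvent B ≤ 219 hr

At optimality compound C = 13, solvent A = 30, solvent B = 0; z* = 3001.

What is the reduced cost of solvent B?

-3

At the optimum: feedstock uses 206 of 206 (binding); labor uses 219 of 219 (binding).
From A_Bᵀ y = c: 2·y_feedstock + 3·y_labor = 37; 6·y_feedstock + 6·y_labor = 84.
→ y_feedstock = 5 and y_labor = 9.
Reduced cost of solvent B: c₃ − yᵀa₃ = 43 − (5·2 + 9·4) = 43 − 46 = -3.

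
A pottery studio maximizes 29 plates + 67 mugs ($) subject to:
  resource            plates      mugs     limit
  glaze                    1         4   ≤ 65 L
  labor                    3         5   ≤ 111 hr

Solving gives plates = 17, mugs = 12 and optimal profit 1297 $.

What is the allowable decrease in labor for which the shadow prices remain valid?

Binding constraints: glaze, labor. The basis is B = [[1,4],[3,5]] with det -7.
Per unit decrease in labor, x* moves by d = (-0.5714, 0.1429).
The basis stays optimal until plates reaches 0; allowable decrease = 29.75 hr.

29.75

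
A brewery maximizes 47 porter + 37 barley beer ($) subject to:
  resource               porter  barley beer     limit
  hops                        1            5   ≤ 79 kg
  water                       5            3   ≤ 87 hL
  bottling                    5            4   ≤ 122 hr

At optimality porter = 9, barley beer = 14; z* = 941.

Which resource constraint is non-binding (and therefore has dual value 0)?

hops: 79/79 (binding)
water: 87/87 (binding)
bottling: 101/122 (slack 21)
By complementary slackness, a constraint with positive slack has shadow price 0 → bottling.

bottling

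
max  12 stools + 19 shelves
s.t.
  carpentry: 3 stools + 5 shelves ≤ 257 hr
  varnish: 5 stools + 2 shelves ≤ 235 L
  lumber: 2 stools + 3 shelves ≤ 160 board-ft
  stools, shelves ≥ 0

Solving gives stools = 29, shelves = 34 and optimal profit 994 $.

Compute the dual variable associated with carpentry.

2

Check each constraint at x*: carpentry 257/257 (tight); varnish 213/235 (slack 22); lumber 160/160 (tight).
Since varnish is not tight, its dual is 0.
Dual feasibility on the basic columns requires 3·y_carpentry + 2·y_lumber = 12, 5·y_carpentry + 3·y_lumber = 19.
This yields shadow prices y_carpentry = 2, y_lumber = 3.
Shadow price of carpentry = 2.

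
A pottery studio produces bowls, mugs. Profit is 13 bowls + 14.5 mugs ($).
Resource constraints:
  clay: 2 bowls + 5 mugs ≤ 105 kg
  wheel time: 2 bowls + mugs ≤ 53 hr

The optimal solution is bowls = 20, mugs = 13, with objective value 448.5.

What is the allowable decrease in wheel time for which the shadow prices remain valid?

32

Binding constraints: clay, wheel time. The basis is B = [[2,5],[2,1]] with det -8.
Per unit decrease in wheel time, x* moves by d = (-0.625, 0.25).
The basis stays optimal until bowls reaches 0; allowable decrease = 32 hr.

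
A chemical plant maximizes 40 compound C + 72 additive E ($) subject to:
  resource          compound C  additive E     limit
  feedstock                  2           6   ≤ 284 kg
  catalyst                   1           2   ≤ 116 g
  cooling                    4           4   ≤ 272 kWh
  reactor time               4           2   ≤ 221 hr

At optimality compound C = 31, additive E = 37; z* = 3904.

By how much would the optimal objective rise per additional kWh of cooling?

6

At the optimum: feedstock uses 284 of 284 (binding); catalyst uses 105 of 116 (slack = 11); cooling uses 272 of 272 (binding); reactor time uses 198 of 221 (slack = 23).
Since catalyst, reactor time are not tight, their duals are 0.
From A_Bᵀ y = c: 2·y_feedstock + 4·y_cooling = 40; 6·y_feedstock + 4·y_cooling = 72.
Solving: y_feedstock = 8, y_cooling = 6.
Shadow price of cooling = 6.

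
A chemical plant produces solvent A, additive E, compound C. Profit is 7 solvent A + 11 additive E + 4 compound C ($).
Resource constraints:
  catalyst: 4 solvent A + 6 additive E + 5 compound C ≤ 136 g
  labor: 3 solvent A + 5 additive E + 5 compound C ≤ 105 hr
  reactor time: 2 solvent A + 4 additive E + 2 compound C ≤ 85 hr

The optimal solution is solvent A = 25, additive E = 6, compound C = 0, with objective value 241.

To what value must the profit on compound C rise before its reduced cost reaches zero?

10

Binding: catalyst and labor. Non-binding: reactor time (11 unused).
Slack constraints have shadow price 0 (complementary slackness).
From A_Bᵀ y = c: 4·y_catalyst + 3·y_labor = 7; 6·y_catalyst + 5·y_labor = 11.
→ y_catalyst = 1 and y_labor = 1.
compound C enters the basis when its profit ≥ yᵀa₃ = 1·5 + 1·5 = 10.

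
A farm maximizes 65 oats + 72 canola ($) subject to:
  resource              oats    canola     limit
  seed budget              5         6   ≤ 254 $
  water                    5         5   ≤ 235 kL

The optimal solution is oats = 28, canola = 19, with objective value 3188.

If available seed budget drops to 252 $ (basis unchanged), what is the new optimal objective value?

3174

Check each constraint at x*: seed budget 254/254 (tight); water 235/235 (tight).
Dual feasibility on the basic columns requires 5·y_seed budget + 5·y_water = 65, 6·y_seed budget + 5·y_water = 72.
This yields shadow prices y_seed budget = 7, y_water = 6.
Δz = y_seed budget·Δb = 7 × (-2) = -14, so new z* = 3188 − 14 = 3174.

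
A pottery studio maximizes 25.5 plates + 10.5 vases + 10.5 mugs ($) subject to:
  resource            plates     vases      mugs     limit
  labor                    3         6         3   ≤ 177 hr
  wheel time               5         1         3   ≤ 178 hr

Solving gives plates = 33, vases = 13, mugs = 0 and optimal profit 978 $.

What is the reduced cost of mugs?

-6

Check each constraint at x*: labor 177/177 (tight); wheel time 178/178 (tight).
Dual feasibility on the basic columns requires 3·y_labor + 5·y_wheel time = 25.5, 6·y_labor + 1·y_wheel time = 10.5.
This yields shadow prices y_labor = 1, y_wheel time = 4.5.
Reduced cost of mugs: c₃ − yᵀa₃ = 10.5 − (1·3 + 4.5·3) = 10.5 − 16.5 = -6.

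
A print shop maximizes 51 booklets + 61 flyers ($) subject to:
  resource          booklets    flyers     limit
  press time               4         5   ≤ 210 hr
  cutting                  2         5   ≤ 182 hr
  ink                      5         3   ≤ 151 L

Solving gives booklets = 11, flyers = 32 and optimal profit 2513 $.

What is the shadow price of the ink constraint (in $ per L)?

Binding: cutting and ink. Non-binding: press time (6 unused).
Slack constraints have shadow price 0 (complementary slackness).
The binding rows give the dual system: 2·y_cutting + 5·y_ink = 51 and 5·y_cutting + 3·y_ink = 61.
Solving: y_cutting = 8, y_ink = 7.
Shadow price of ink = 7.

7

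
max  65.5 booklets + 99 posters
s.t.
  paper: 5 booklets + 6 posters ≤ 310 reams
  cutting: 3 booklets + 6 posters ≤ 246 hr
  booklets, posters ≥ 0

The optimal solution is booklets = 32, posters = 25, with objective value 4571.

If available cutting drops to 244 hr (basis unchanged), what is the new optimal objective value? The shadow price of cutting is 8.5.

Δb = -2, so new z* = 4571 + (8.5)·(-2) = 4571 − 17 = 4554.

4554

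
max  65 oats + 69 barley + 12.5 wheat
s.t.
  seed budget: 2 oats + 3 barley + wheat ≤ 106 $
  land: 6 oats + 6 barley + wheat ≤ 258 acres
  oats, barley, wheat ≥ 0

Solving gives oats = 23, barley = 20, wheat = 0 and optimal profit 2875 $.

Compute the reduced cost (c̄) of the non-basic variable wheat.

Check each constraint at x*: seed budget 106/106 (tight); land 258/258 (tight).
The binding rows give the dual system: 2·y_seed budget + 6·y_land = 65 and 3·y_seed budget + 6·y_land = 69.
Solving: y_seed budget = 4, y_land = 9.5.
Reduced cost of wheat: c₃ − yᵀa₃ = 12.5 − (4·1 + 9.5·1) = 12.5 − 13.5 = -1.

-1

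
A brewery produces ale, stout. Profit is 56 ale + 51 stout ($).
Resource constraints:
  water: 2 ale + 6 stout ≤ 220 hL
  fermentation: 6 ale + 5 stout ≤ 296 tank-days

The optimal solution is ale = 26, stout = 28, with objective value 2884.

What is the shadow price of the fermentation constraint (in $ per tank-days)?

9

At the optimum: water uses 220 of 220 (binding); fermentation uses 296 of 296 (binding).
Dual feasibility on the basic columns requires 2·y_water + 6·y_fermentation = 56, 6·y_water + 5·y_fermentation = 51.
→ y_water = 1 and y_fermentation = 9.
Shadow price of fermentation = 9.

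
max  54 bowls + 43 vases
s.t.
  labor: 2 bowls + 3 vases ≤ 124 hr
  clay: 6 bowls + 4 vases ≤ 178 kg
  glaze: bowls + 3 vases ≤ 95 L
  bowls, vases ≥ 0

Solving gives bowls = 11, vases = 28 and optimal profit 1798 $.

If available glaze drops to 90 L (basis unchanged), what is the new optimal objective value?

Check each constraint at x*: labor 106/124 (slack 18); clay 178/178 (tight); glaze 95/95 (tight).
Slack constraints have shadow price 0 (complementary slackness).
Dual feasibility on the basic columns requires 6·y_clay + 1·y_glaze = 54, 4·y_clay + 3·y_glaze = 43.
Solving: y_clay = 8.5, y_glaze = 3.
Δz = y_glaze·Δb = 3 × (-5) = -15, so new z* = 1798 − 15 = 1783.

1783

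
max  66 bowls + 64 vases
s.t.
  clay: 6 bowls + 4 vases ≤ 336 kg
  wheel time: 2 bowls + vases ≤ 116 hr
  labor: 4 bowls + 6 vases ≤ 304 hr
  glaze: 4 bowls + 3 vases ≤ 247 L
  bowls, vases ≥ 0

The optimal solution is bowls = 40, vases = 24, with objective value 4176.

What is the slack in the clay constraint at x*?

clay used = 6·40 + 4·24 = 336; slack = 336 − 336 = 0.

0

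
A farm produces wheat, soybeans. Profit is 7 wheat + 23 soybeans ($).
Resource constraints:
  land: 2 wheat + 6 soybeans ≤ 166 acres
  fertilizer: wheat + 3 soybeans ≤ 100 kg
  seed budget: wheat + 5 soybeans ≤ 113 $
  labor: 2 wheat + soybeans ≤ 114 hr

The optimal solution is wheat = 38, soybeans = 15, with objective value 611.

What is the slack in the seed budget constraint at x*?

seed budget used = 1·38 + 5·15 = 113; slack = 113 − 113 = 0.

0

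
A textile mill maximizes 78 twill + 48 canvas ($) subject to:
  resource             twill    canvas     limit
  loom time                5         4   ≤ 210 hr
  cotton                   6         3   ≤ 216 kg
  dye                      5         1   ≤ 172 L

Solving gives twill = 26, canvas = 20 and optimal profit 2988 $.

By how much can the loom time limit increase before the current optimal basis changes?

Binding constraints: loom time, cotton. The basis is B = [[5,4],[6,3]] with det -9.
Per unit increase in loom time, x* moves by d = (-0.3333, 0.6667).
The basis stays optimal until twill reaches 0; allowable increase = 78 hr.

78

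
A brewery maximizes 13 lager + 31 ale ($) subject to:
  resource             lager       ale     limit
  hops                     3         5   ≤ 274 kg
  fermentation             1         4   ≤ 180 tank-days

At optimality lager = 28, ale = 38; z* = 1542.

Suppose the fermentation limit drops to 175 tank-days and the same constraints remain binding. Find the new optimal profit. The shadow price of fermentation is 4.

Δb = -5, so new z* = 1542 + (4)·(-5) = 1542 − 20 = 1522.

1522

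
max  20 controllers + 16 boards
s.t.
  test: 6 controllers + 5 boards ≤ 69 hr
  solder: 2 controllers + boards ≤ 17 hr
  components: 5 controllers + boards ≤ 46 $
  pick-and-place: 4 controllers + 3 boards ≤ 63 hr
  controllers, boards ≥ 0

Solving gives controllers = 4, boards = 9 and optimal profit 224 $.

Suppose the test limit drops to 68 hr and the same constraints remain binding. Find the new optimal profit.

Binding: test and solder. Non-binding: components (17 unused), pick-and-place (20 unused).
By complementary slackness, y = 0 for the non-binding constraints.
The binding rows give the dual system: 6·y_test + 2·y_solder = 20 and 5·y_test + 1·y_solder = 16.
This yields shadow prices y_test = 3, y_solder = 1.
Δz = y_test·Δb = 3 × (-1) = -3, so new z* = 224 − 3 = 221.

221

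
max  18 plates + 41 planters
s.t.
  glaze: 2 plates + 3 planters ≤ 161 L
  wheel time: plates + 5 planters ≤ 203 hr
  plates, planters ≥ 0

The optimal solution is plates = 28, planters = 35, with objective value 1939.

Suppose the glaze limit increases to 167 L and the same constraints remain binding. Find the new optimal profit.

Both glaze and wheel time are binding at x*.
From A_Bᵀ y = c: 2·y_glaze + 1·y_wheel time = 18; 3·y_glaze + 5·y_wheel time = 41.
→ y_glaze = 7 and y_wheel time = 4.
Δz = y_glaze·Δb = 7 × (6) = 42, so new z* = 1939 + 42 = 1981.

1981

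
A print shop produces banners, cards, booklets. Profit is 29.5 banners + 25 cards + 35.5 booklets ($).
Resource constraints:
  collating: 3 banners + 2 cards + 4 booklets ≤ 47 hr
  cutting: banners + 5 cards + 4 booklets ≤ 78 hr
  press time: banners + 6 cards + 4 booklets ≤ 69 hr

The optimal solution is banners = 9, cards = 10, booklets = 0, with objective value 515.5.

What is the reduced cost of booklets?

-6.5

Binding: collating and press time. Non-binding: cutting (19 unused).
By complementary slackness, y = 0 for the non-binding constraint.
Dual feasibility on the basic columns requires 3·y_collating + 1·y_press time = 29.5, 2·y_collating + 6·y_press time = 25.
→ y_collating = 9.5 and y_press time = 1.
Reduced cost of booklets: c₃ − yᵀa₃ = 35.5 − (9.5·4 + 1·4) = 35.5 − 42 = -6.5.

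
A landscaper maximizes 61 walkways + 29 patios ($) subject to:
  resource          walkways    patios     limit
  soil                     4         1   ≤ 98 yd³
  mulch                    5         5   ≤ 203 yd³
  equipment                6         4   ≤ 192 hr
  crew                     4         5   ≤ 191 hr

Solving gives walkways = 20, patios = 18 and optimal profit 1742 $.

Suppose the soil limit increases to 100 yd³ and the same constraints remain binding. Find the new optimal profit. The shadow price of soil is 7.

1756

Δb = 2, so new z* = 1742 + (7)·(2) = 1742 + 14 = 1756.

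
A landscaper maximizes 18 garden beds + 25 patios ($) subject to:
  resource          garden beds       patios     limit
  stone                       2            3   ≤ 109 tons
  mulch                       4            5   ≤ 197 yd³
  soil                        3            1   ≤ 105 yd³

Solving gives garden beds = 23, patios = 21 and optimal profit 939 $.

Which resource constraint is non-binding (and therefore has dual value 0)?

stone: 109/109 (binding)
mulch: 197/197 (binding)
soil: 90/105 (slack 15)
By complementary slackness, a constraint with positive slack has shadow price 0 → soil.

soil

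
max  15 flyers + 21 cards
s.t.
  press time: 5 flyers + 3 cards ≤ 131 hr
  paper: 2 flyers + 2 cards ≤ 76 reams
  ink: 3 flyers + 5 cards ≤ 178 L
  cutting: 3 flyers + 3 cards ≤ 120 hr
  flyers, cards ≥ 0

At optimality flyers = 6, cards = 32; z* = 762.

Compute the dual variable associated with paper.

3

At the optimum: press time uses 126 of 131 (slack = 5); paper uses 76 of 76 (binding); ink uses 178 of 178 (binding); cutting uses 114 of 120 (slack = 6).
Since press time, cutting are not tight, their duals are 0.
From A_Bᵀ y = c: 2·y_paper + 3·y_ink = 15; 2·y_paper + 5·y_ink = 21.
→ y_paper = 3 and y_ink = 3.
Shadow price of paper = 3.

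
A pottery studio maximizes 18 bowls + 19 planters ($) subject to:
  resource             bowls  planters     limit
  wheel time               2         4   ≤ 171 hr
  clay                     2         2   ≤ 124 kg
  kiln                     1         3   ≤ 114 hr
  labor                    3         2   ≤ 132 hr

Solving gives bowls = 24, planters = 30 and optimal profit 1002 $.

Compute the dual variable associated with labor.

Binding: kiln and labor. Non-binding: wheel time (3 unused), clay (16 unused).
Since wheel time, clay are not tight, their duals are 0.
Dual feasibility on the basic columns requires 1·y_kiln + 3·y_labor = 18, 3·y_kiln + 2·y_labor = 19.
Solving: y_kiln = 3, y_labor = 5.
Shadow price of labor = 5.

5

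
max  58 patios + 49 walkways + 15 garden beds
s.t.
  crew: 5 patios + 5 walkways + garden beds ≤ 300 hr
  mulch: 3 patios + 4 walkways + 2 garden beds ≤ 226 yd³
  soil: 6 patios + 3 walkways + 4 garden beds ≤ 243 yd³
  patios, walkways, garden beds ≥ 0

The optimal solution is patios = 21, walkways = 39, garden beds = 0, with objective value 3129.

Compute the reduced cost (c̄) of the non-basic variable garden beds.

-5

At the optimum: crew uses 300 of 300 (binding); mulch uses 219 of 226 (slack = 7); soil uses 243 of 243 (binding).
Slack constraints have shadow price 0 (complementary slackness).
The binding rows give the dual system: 5·y_crew + 6·y_soil = 58 and 5·y_crew + 3·y_soil = 49.
Solving: y_crew = 8, y_soil = 3.
Reduced cost of garden beds: c₃ − yᵀa₃ = 15 − (8·1 + 3·4) = 15 − 20 = -5.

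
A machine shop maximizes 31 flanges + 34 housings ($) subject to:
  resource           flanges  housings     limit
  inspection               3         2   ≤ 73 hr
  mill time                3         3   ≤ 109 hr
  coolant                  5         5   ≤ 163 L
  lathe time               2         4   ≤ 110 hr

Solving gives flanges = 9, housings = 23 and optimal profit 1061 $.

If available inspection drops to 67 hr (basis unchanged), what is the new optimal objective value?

1019

At the optimum: inspection uses 73 of 73 (binding); mill time uses 96 of 109 (slack = 13); coolant uses 160 of 163 (slack = 3); lathe time uses 110 of 110 (binding).
Slack constraints have shadow price 0 (complementary slackness).
Dual feasibility on the basic columns requires 3·y_inspection + 2·y_lathe time = 31, 2·y_inspection + 4·y_lathe time = 34.
Solving: y_inspection = 7, y_lathe time = 5.
Δz = y_inspection·Δb = 7 × (-6) = -42, so new z* = 1061 − 42 = 1019.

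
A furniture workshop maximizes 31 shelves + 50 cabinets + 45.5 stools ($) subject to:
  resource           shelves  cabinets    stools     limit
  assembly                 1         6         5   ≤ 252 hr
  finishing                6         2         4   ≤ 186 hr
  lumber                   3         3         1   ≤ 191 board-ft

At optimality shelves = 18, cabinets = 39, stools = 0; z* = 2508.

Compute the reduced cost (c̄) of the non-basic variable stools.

-5.5

At the optimum: assembly uses 252 of 252 (binding); finishing uses 186 of 186 (binding); lumber uses 171 of 191 (slack = 20).
Slack constraints have shadow price 0 (complementary slackness).
Dual feasibility on the basic columns requires 1·y_assembly + 6·y_finishing = 31, 6·y_assembly + 2·y_finishing = 50.
→ y_assembly = 7 and y_finishing = 4.
Reduced cost of stools: c₃ − yᵀa₃ = 45.5 − (7·5 + 4·4) = 45.5 − 51 = -5.5.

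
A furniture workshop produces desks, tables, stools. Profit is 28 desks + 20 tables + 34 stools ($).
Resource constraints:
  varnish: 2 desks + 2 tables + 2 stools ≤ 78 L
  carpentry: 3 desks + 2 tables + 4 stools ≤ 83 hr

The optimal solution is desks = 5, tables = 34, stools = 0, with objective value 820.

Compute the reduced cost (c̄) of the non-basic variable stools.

Both varnish and carpentry are binding at x*.
Dual feasibility on the basic columns requires 2·y_varnish + 3·y_carpentry = 28, 2·y_varnish + 2·y_carpentry = 20.
Solving: y_varnish = 2, y_carpentry = 8.
Reduced cost of stools: c₃ − yᵀa₃ = 34 − (2·2 + 8·4) = 34 − 36 = -2.

-2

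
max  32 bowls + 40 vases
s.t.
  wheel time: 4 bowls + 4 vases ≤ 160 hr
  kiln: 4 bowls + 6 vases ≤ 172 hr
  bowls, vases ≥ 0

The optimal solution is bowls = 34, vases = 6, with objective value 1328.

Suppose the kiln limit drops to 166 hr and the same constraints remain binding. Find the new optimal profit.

1304

At the optimum: wheel time uses 160 of 160 (binding); kiln uses 172 of 172 (binding).
The binding rows give the dual system: 4·y_wheel time + 4·y_kiln = 32 and 4·y_wheel time + 6·y_kiln = 40.
→ y_wheel time = 4 and y_kiln = 4.
Δz = y_kiln·Δb = 4 × (-6) = -24, so new z* = 1328 − 24 = 1304.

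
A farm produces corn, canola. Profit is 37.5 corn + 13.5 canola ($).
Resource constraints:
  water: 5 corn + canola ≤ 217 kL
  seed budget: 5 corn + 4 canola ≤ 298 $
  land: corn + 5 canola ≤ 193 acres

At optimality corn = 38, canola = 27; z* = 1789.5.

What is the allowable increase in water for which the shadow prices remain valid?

81

Binding constraints: water, seed budget. The basis is B = [[5,1],[5,4]] with det 15.
Per unit increase in water, x* moves by d = (0.2667, -0.3333).
The basis stays optimal until canola reaches 0; allowable increase = 81 kL.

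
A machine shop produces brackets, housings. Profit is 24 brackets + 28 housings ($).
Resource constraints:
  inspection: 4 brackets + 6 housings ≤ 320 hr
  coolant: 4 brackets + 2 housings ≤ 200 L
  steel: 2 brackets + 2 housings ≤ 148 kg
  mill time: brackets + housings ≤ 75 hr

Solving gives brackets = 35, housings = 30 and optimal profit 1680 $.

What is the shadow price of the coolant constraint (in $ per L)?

Check each constraint at x*: inspection 320/320 (tight); coolant 200/200 (tight); steel 130/148 (slack 18); mill time 65/75 (slack 10).
By complementary slackness, y = 0 for the non-binding constraints.
From A_Bᵀ y = c: 4·y_inspection + 4·y_coolant = 24; 6·y_inspection + 2·y_coolant = 28.
→ y_inspection = 4 and y_coolant = 2.
Shadow price of coolant = 2.

2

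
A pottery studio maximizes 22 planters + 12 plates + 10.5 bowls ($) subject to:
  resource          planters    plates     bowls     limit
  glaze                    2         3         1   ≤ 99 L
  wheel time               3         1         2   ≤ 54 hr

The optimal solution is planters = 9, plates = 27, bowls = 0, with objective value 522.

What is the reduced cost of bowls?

-3.5

Check each constraint at x*: glaze 99/99 (tight); wheel time 54/54 (tight).
Dual feasibility on the basic columns requires 2·y_glaze + 3·y_wheel time = 22, 3·y_glaze + 1·y_wheel time = 12.
This yields shadow prices y_glaze = 2, y_wheel time = 6.
Reduced cost of bowls: c₃ − yᵀa₃ = 10.5 − (2·1 + 6·2) = 10.5 − 14 = -3.5.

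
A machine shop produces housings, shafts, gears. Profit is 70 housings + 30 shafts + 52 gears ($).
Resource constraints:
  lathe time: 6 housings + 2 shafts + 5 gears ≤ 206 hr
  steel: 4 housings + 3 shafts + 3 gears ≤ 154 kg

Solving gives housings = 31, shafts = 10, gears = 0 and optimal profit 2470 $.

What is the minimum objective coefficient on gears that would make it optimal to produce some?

57

Check each constraint at x*: lathe time 206/206 (tight); steel 154/154 (tight).
Dual feasibility on the basic columns requires 6·y_lathe time + 4·y_steel = 70, 2·y_lathe time + 3·y_steel = 30.
→ y_lathe time = 9 and y_steel = 4.
gears enters the basis when its profit ≥ yᵀa₃ = 9·5 + 4·3 = 57.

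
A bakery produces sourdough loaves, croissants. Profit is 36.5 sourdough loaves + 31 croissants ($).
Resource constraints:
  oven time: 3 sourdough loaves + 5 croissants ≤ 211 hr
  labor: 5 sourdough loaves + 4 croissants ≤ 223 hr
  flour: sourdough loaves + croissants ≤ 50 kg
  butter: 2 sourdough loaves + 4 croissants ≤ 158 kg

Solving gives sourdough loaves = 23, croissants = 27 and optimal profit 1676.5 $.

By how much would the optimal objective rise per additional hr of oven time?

0

Binding: labor and flour. Non-binding: oven time (7 unused), butter (4 unused).
Since oven time, butter are not tight, their duals are 0.
From A_Bᵀ y = c: 5·y_labor + 1·y_flour = 36.5; 4·y_labor + 1·y_flour = 31.
This yields shadow prices y_labor = 5.5, y_flour = 9.
Shadow price of oven time = 0.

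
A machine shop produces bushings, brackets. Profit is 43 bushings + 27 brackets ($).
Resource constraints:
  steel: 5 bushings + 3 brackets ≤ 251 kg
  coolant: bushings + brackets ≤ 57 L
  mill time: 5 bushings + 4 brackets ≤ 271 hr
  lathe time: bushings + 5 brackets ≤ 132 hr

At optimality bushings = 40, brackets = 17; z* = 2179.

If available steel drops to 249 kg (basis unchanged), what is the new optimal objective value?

2163

Check each constraint at x*: steel 251/251 (tight); coolant 57/57 (tight); mill time 268/271 (slack 3); lathe time 125/132 (slack 7).
By complementary slackness, y = 0 for the non-binding constraints.
From A_Bᵀ y = c: 5·y_steel + 1·y_coolant = 43; 3·y_steel + 1·y_coolant = 27.
Solving: y_steel = 8, y_coolant = 3.
Δz = y_steel·Δb = 8 × (-2) = -16, so new z* = 2179 − 16 = 2163.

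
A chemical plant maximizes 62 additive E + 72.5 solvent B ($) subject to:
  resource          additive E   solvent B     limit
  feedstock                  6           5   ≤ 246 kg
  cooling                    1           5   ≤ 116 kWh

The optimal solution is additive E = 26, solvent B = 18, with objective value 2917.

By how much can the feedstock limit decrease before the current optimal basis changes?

130

Binding constraints: feedstock, cooling. The basis is B = [[6,5],[1,5]] with det 25.
Per unit decrease in feedstock, x* moves by d = (-0.2, 0.04).
The basis stays optimal until additive E reaches 0; allowable decrease = 130 kg.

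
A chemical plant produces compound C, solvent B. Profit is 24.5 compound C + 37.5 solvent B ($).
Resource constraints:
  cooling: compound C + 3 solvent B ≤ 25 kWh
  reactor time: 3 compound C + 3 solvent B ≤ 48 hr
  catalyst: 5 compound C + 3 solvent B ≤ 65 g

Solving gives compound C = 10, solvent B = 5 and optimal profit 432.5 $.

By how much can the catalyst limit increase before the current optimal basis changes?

6

Binding constraints: cooling, catalyst. The basis is B = [[1,3],[5,3]] with det -12.
Per unit increase in catalyst, x* moves by d = (0.25, -0.0833).
The basis stays optimal until reactor time becomes binding; allowable increase = 6 g.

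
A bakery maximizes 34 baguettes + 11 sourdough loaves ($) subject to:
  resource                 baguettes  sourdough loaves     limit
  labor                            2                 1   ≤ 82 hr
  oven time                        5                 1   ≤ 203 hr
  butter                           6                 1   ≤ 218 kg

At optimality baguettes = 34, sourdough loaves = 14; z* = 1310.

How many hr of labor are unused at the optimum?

0

labor used = 2·34 + 1·14 = 82; slack = 82 − 82 = 0.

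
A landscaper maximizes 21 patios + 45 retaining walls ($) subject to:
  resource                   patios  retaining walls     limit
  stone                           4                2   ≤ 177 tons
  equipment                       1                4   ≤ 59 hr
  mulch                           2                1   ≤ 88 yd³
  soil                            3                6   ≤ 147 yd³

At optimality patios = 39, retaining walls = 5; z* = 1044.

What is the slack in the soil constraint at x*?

soil used = 3·39 + 6·5 = 147; slack = 147 − 147 = 0.

0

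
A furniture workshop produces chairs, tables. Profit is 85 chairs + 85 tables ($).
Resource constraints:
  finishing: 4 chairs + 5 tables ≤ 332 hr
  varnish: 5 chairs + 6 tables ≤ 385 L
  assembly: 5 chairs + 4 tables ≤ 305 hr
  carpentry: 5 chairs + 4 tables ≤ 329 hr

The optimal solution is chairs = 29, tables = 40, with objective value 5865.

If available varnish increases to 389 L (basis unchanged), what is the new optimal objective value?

Check each constraint at x*: finishing 316/332 (slack 16); varnish 385/385 (tight); assembly 305/305 (tight); carpentry 305/329 (slack 24).
Slack constraints have shadow price 0 (complementary slackness).
From A_Bᵀ y = c: 5·y_varnish + 5·y_assembly = 85; 6·y_varnish + 4·y_assembly = 85.
→ y_varnish = 8.5 and y_assembly = 8.5.
Δz = y_varnish·Δb = 8.5 × (4) = 34, so new z* = 5865 + 34 = 5899.

5899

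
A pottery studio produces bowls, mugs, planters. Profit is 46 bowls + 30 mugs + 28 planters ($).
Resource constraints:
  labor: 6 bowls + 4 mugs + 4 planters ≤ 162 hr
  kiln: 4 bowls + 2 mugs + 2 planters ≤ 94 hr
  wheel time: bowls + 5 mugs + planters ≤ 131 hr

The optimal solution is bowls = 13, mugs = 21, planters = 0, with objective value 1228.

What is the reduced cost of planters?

Check each constraint at x*: labor 162/162 (tight); kiln 94/94 (tight); wheel time 118/131 (slack 13).
By complementary slackness, y = 0 for the non-binding constraint.
Dual feasibility on the basic columns requires 6·y_labor + 4·y_kiln = 46, 4·y_labor + 2·y_kiln = 30.
This yields shadow prices y_labor = 7, y_kiln = 1.
Reduced cost of planters: c₃ − yᵀa₃ = 28 − (7·4 + 1·2) = 28 − 30 = -2.

-2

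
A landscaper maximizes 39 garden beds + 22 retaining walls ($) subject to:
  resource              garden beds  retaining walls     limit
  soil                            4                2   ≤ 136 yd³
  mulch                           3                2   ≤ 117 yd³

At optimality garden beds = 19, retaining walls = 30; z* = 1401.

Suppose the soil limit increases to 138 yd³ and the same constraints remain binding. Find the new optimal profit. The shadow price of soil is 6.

1413

Δb = 2, so new z* = 1401 + (6)·(2) = 1401 + 12 = 1413.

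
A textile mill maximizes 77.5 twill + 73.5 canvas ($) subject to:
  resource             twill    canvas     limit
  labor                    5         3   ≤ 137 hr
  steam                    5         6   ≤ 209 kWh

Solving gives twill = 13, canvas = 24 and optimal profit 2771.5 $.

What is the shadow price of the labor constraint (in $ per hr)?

6.5

At the optimum: labor uses 137 of 137 (binding); steam uses 209 of 209 (binding).
From A_Bᵀ y = c: 5·y_labor + 5·y_steam = 77.5; 3·y_labor + 6·y_steam = 73.5.
→ y_labor = 6.5 and y_steam = 9.
Shadow price of labor = 6.5.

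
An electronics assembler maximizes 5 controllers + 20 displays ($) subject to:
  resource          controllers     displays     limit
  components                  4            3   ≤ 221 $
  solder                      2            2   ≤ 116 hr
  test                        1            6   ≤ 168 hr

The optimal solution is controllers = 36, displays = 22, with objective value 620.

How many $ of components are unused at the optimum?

11

components used = 4·36 + 3·22 = 210; slack = 221 − 210 = 11.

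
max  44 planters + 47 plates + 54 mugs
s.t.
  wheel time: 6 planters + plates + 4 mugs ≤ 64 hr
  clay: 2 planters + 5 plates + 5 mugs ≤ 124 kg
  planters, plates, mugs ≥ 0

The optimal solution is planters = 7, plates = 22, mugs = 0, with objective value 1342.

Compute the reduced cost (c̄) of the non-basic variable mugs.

-6.5

Check each constraint at x*: wheel time 64/64 (tight); clay 124/124 (tight).
Dual feasibility on the basic columns requires 6·y_wheel time + 2·y_clay = 44, 1·y_wheel time + 5·y_clay = 47.
This yields shadow prices y_wheel time = 4.5, y_clay = 8.5.
Reduced cost of mugs: c₃ − yᵀa₃ = 54 − (4.5·4 + 8.5·5) = 54 − 60.5 = -6.5.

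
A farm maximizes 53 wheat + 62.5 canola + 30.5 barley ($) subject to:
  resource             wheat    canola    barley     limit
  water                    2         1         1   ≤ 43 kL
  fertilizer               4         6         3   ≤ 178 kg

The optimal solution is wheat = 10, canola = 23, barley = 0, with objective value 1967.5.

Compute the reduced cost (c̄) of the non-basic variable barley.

-5

Both water and fertilizer are binding at x*.
The binding rows give the dual system: 2·y_water + 4·y_fertilizer = 53 and 1·y_water + 6·y_fertilizer = 62.5.
This yields shadow prices y_water = 8.5, y_fertilizer = 9.
Reduced cost of barley: c₃ − yᵀa₃ = 30.5 − (8.5·1 + 9·3) = 30.5 − 35.5 = -5.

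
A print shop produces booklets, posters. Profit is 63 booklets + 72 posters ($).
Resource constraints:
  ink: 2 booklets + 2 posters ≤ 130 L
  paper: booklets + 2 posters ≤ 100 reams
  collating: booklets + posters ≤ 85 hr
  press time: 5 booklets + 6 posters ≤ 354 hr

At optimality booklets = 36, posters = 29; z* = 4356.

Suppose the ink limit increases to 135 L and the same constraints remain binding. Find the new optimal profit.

At the optimum: ink uses 130 of 130 (binding); paper uses 94 of 100 (slack = 6); collating uses 65 of 85 (slack = 20); press time uses 354 of 354 (binding).
Since paper, collating are not tight, their duals are 0.
The binding rows give the dual system: 2·y_ink + 5·y_press time = 63 and 2·y_ink + 6·y_press time = 72.
This yields shadow prices y_ink = 9, y_press time = 9.
Δz = y_ink·Δb = 9 × (5) = 45, so new z* = 4356 + 45 = 4401.

4401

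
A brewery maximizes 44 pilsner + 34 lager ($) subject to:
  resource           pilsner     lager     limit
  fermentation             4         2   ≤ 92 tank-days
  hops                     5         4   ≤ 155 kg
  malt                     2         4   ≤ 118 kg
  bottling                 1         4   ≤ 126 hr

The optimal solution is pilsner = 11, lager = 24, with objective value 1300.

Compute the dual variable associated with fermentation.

9

Binding: fermentation and malt. Non-binding: hops (4 unused), bottling (19 unused).
Slack constraints have shadow price 0 (complementary slackness).
From A_Bᵀ y = c: 4·y_fermentation + 2·y_malt = 44; 2·y_fermentation + 4·y_malt = 34.
Solving: y_fermentation = 9, y_malt = 4.
Shadow price of fermentation = 9.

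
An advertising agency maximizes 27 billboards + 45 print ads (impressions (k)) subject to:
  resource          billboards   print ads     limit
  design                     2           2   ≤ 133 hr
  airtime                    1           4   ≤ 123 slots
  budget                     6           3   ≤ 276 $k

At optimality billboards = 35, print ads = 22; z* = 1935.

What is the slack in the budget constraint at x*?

0

budget used = 6·35 + 3·22 = 276; slack = 276 − 276 = 0.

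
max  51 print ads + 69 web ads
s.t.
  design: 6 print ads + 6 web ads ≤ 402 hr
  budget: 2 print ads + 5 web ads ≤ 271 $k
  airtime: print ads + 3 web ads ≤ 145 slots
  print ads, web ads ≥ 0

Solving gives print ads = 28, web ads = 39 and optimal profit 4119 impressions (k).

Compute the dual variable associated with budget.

Binding: design and airtime. Non-binding: budget (20 unused).
Slack constraints have shadow price 0 (complementary slackness).
The binding rows give the dual system: 6·y_design + 1·y_airtime = 51 and 6·y_design + 3·y_airtime = 69.
Solving: y_design = 7, y_airtime = 9.
Shadow price of budget = 0.

0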